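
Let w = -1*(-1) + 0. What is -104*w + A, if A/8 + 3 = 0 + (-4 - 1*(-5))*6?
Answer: -80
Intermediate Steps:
w = 1 (w = 1 + 0 = 1)
A = 24 (A = -24 + 8*(0 + (-4 - 1*(-5))*6) = -24 + 8*(0 + (-4 + 5)*6) = -24 + 8*(0 + 1*6) = -24 + 8*(0 + 6) = -24 + 8*6 = -24 + 48 = 24)
-104*w + A = -104*1 + 24 = -104 + 24 = -80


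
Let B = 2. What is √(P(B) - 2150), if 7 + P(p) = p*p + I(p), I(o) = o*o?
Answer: I*√2149 ≈ 46.357*I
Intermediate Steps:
I(o) = o²
P(p) = -7 + 2*p² (P(p) = -7 + (p*p + p²) = -7 + (p² + p²) = -7 + 2*p²)
√(P(B) - 2150) = √((-7 + 2*2²) - 2150) = √((-7 + 2*4) - 2150) = √((-7 + 8) - 2150) = √(1 - 2150) = √(-2149) = I*√2149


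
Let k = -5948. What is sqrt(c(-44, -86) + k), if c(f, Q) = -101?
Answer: I*sqrt(6049) ≈ 77.775*I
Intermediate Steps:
sqrt(c(-44, -86) + k) = sqrt(-101 - 5948) = sqrt(-6049) = I*sqrt(6049)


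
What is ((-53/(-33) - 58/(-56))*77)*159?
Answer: 129373/4 ≈ 32343.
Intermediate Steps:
((-53/(-33) - 58/(-56))*77)*159 = ((-53*(-1/33) - 58*(-1/56))*77)*159 = ((53/33 + 29/28)*77)*159 = ((2441/924)*77)*159 = (2441/12)*159 = 129373/4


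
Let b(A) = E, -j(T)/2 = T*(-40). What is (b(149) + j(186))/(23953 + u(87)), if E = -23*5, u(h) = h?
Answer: 2953/4808 ≈ 0.61418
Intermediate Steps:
j(T) = 80*T (j(T) = -2*T*(-40) = -(-80)*T = 80*T)
E = -115
b(A) = -115
(b(149) + j(186))/(23953 + u(87)) = (-115 + 80*186)/(23953 + 87) = (-115 + 14880)/24040 = 14765*(1/24040) = 2953/4808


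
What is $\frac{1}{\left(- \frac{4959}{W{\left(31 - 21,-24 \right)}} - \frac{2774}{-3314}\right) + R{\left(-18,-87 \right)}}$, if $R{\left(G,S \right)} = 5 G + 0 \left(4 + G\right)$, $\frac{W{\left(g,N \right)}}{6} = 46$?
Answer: $- \frac{152444}{16331377} \approx -0.0093344$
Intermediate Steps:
$W{\left(g,N \right)} = 276$ ($W{\left(g,N \right)} = 6 \cdot 46 = 276$)
$R{\left(G,S \right)} = 5 G$ ($R{\left(G,S \right)} = 5 G + 0 = 5 G$)
$\frac{1}{\left(- \frac{4959}{W{\left(31 - 21,-24 \right)}} - \frac{2774}{-3314}\right) + R{\left(-18,-87 \right)}} = \frac{1}{\left(- \frac{4959}{276} - \frac{2774}{-3314}\right) + 5 \left(-18\right)} = \frac{1}{\left(\left(-4959\right) \frac{1}{276} - - \frac{1387}{1657}\right) - 90} = \frac{1}{\left(- \frac{1653}{92} + \frac{1387}{1657}\right) - 90} = \frac{1}{- \frac{2611417}{152444} - 90} = \frac{1}{- \frac{16331377}{152444}} = - \frac{152444}{16331377}$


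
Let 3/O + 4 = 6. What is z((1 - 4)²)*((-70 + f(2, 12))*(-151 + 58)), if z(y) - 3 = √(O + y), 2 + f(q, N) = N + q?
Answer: 16182 + 2697*√42 ≈ 33661.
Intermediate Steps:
O = 3/2 (O = 3/(-4 + 6) = 3/2 ≈ 1.5000)
f(q, N) = -2 + N + q (f(q, N) = -2 + (N + q) = -2 + N + q)
z(y) = 3 + √(3/2 + y)
z((1 - 4)²)*((-70 + f(2, 12))*(-151 + 58)) = (3 + √(6 + 4*(1 - 4)²)/2)*((-70 + (-2 + 12 + 2))*(-151 + 58)) = (3 + √(6 + 4*(-3)²)/2)*((-70 + 12)*(-93)) = (3 + √(6 + 4*9)/2)*(-58*(-93)) = (3 + √(6 + 36)/2)*5394 = (3 + √42/2)*5394 = 16182 + 2697*√42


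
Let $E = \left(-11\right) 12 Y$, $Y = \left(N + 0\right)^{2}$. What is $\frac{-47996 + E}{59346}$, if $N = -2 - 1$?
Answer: $- \frac{24592}{29673} \approx -0.82877$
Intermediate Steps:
$N = -3$
$Y = 9$ ($Y = \left(-3 + 0\right)^{2} = \left(-3\right)^{2} = 9$)
$E = -1188$ ($E = \left(-11\right) 12 \cdot 9 = \left(-132\right) 9 = -1188$)
$\frac{-47996 + E}{59346} = \frac{-47996 - 1188}{59346} = \left(-49184\right) \frac{1}{59346} = - \frac{24592}{29673}$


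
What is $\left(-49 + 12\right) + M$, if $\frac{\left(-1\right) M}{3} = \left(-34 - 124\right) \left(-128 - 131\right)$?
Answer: $-122803$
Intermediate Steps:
$M = -122766$ ($M = - 3 \left(-34 - 124\right) \left(-128 - 131\right) = - 3 \left(\left(-158\right) \left(-259\right)\right) = \left(-3\right) 40922 = -122766$)
$\left(-49 + 12\right) + M = \left(-49 + 12\right) - 122766 = -37 - 122766 = -122803$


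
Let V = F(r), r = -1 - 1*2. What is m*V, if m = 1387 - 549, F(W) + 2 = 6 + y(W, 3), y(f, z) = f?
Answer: 838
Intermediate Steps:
r = -3 (r = -1 - 2 = -3)
F(W) = 4 + W (F(W) = -2 + (6 + W) = 4 + W)
V = 1 (V = 4 - 3 = 1)
m = 838
m*V = 838*1 = 838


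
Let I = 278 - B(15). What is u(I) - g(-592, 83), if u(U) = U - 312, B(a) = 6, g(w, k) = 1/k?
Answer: -3321/83 ≈ -40.012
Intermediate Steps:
I = 272 (I = 278 - 1*6 = 278 - 6 = 272)
u(U) = -312 + U
u(I) - g(-592, 83) = (-312 + 272) - 1/83 = -40 - 1*1/83 = -40 - 1/83 = -3321/83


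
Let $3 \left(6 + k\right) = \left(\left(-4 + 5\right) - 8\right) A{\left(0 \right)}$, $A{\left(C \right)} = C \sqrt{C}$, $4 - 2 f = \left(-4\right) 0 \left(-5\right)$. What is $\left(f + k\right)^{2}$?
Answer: $16$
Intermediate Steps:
$f = 2$ ($f = 2 - \frac{\left(-4\right) 0 \left(-5\right)}{2} = 2 - \frac{0 \left(-5\right)}{2} = 2 - 0 = 2 + 0 = 2$)
$A{\left(C \right)} = C^{\frac{3}{2}}$
$k = -6$ ($k = -6 + \frac{\left(\left(-4 + 5\right) - 8\right) 0^{\frac{3}{2}}}{3} = -6 + \frac{\left(1 - 8\right) 0}{3} = -6 + \frac{\left(-7\right) 0}{3} = -6 + \frac{1}{3} \cdot 0 = -6 + 0 = -6$)
$\left(f + k\right)^{2} = \left(2 - 6\right)^{2} = \left(-4\right)^{2} = 16$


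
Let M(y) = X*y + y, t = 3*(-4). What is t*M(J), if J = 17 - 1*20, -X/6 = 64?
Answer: -13788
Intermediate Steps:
X = -384 (X = -6*64 = -384)
t = -12
J = -3 (J = 17 - 20 = -3)
M(y) = -383*y (M(y) = -384*y + y = -383*y)
t*M(J) = -(-4596)*(-3) = -12*1149 = -13788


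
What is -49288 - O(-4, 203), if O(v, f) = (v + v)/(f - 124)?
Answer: -3893744/79 ≈ -49288.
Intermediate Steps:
O(v, f) = 2*v/(-124 + f) (O(v, f) = (2*v)/(-124 + f) = 2*v/(-124 + f))
-49288 - O(-4, 203) = -49288 - 2*(-4)/(-124 + 203) = -49288 - 2*(-4)/79 = -49288 - 1*(-8/79) = -49288 + 8/79 = -3893744/79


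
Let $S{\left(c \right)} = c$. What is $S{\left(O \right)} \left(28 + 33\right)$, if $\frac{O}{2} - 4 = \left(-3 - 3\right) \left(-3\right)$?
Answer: $2684$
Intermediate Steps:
$O = 44$ ($O = 8 + 2 \left(-3 - 3\right) \left(-3\right) = 8 + 2 \left(\left(-6\right) \left(-3\right)\right) = 8 + 2 \cdot 18 = 8 + 36 = 44$)
$S{\left(O \right)} \left(28 + 33\right) = 44 \left(28 + 33\right) = 44 \cdot 61 = 2684$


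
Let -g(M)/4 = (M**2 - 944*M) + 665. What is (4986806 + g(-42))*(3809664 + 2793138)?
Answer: 31815588231396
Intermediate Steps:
g(M) = -2660 - 4*M**2 + 3776*M (g(M) = -4*((M**2 - 944*M) + 665) = -4*(665 + M**2 - 944*M) = -2660 - 4*M**2 + 3776*M)
(4986806 + g(-42))*(3809664 + 2793138) = (4986806 + (-2660 - 4*(-42)**2 + 3776*(-42)))*(3809664 + 2793138) = (4986806 + (-2660 - 4*1764 - 158592))*6602802 = (4986806 + (-2660 - 7056 - 158592))*6602802 = (4986806 - 168308)*6602802 = 4818498*6602802 = 31815588231396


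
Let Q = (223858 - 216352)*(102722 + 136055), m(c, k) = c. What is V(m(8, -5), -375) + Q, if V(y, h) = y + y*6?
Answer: 1792260218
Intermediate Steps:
V(y, h) = 7*y (V(y, h) = y + 6*y = 7*y)
Q = 1792260162 (Q = 7506*238777 = 1792260162)
V(m(8, -5), -375) + Q = 7*8 + 1792260162 = 56 + 1792260162 = 1792260218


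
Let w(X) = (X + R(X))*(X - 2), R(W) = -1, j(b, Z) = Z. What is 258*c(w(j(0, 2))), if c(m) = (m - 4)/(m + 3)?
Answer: -344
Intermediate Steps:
w(X) = (-1 + X)*(-2 + X) (w(X) = (X - 1)*(X - 2) = (-1 + X)*(-2 + X))
c(m) = (-4 + m)/(3 + m)
258*c(w(j(0, 2))) = 258*((-4 + (2 + 2² - 3*2))/(3 + (2 + 2² - 3*2))) = 258*((-4 + (2 + 4 - 6))/(3 + (2 + 4 - 6))) = 258*((-4 + 0)/(3 + 0)) = 258*(-4/3) = -344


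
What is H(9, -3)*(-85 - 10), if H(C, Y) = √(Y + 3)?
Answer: 0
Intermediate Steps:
H(C, Y) = √(3 + Y)
H(9, -3)*(-85 - 10) = √(3 - 3)*(-85 - 10) = √0*(-95) = 0*(-95) = 0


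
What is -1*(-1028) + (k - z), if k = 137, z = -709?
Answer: 1874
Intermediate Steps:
-1*(-1028) + (k - z) = -1*(-1028) + (137 - 1*(-709)) = 1028 + (137 + 709) = 1028 + 846 = 1874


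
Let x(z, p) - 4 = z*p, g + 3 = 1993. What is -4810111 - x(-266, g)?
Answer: -4280775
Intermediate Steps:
g = 1990 (g = -3 + 1993 = 1990)
x(z, p) = 4 + p*z (x(z, p) = 4 + z*p = 4 + p*z)
-4810111 - x(-266, g) = -4810111 - (4 + 1990*(-266)) = -4810111 - (4 - 529340) = -4810111 - 1*(-529336) = -4810111 + 529336 = -4280775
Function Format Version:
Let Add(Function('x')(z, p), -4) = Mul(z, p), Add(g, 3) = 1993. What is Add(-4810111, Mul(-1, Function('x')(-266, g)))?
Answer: -4280775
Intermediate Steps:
g = 1990 (g = Add(-3, 1993) = 1990)
Function('x')(z, p) = Add(4, Mul(p, z)) (Function('x')(z, p) = Add(4, Mul(z, p)) = Add(4, Mul(p, z)))
Add(-4810111, Mul(-1, Function('x')(-266, g))) = Add(-4810111, Mul(-1, Add(4, Mul(1990, -266)))) = Add(-4810111, Mul(-1, Add(4, -529340))) = Add(-4810111, Mul(-1, -529336)) = Add(-4810111, 529336) = -4280775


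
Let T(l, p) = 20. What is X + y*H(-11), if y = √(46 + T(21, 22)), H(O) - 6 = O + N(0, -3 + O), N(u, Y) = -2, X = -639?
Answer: -639 - 7*√66 ≈ -695.87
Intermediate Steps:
H(O) = 4 + O (H(O) = 6 + (O - 2) = 6 + (-2 + O) = 4 + O)
y = √66 (y = √(46 + 20) = √66 ≈ 8.1240)
X + y*H(-11) = -639 + √66*(4 - 11) = -639 + √66*(-7) = -639 - 7*√66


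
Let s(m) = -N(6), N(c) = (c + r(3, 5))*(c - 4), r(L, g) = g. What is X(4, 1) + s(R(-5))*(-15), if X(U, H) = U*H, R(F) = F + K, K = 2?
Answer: 334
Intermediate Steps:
R(F) = 2 + F (R(F) = F + 2 = 2 + F)
N(c) = (-4 + c)*(5 + c) (N(c) = (c + 5)*(c - 4) = (5 + c)*(-4 + c) = (-4 + c)*(5 + c))
s(m) = -22 (s(m) = -(-20 + 6 + 6²) = -(-20 + 6 + 36) = -1*22 = -22)
X(U, H) = H*U
X(4, 1) + s(R(-5))*(-15) = 1*4 - 22*(-15) = 4 + 330 = 334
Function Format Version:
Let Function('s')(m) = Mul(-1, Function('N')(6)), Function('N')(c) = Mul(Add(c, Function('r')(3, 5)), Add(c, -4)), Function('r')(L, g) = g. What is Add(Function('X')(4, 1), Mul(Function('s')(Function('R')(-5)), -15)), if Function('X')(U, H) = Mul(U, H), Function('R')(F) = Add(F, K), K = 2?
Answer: 334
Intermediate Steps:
Function('R')(F) = Add(2, F) (Function('R')(F) = Add(F, 2) = Add(2, F))
Function('N')(c) = Mul(Add(-4, c), Add(5, c)) (Function('N')(c) = Mul(Add(c, 5), Add(c, -4)) = Mul(Add(5, c), Add(-4, c)) = Mul(Add(-4, c), Add(5, c)))
Function('s')(m) = -22 (Function('s')(m) = Mul(-1, Add(-20, 6, Pow(6, 2))) = Mul(-1, Add(-20, 6, 36)) = Mul(-1, 22) = -22)
Function('X')(U, H) = Mul(H, U)
Add(Function('X')(4, 1), Mul(Function('s')(Function('R')(-5)), -15)) = Add(Mul(1, 4), Mul(-22, -15)) = Add(4, 330) = 334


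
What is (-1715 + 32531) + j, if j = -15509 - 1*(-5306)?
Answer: 20613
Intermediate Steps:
j = -10203 (j = -15509 + 5306 = -10203)
(-1715 + 32531) + j = (-1715 + 32531) - 10203 = 30816 - 10203 = 20613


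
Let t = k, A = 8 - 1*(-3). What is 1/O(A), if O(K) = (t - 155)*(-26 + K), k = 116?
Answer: 1/585 ≈ 0.0017094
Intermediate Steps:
A = 11 (A = 8 + 3 = 11)
t = 116
O(K) = 1014 - 39*K (O(K) = (116 - 155)*(-26 + K) = -39*(-26 + K) = 1014 - 39*K)
1/O(A) = 1/(1014 - 39*11) = 1/(1014 - 429) = 1/585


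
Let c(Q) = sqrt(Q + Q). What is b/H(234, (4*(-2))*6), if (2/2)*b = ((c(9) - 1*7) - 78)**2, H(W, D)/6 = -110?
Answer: -7243/660 + 17*sqrt(2)/22 ≈ -9.8814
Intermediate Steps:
H(W, D) = -660 (H(W, D) = 6*(-110) = -660)
c(Q) = sqrt(2)*sqrt(Q) (c(Q) = sqrt(2*Q) = sqrt(2)*sqrt(Q))
b = (-85 + 3*sqrt(2))**2 (b = ((sqrt(2)*sqrt(9) - 1*7) - 78)**2 = ((sqrt(2)*3 - 7) - 78)**2 = ((3*sqrt(2) - 7) - 78)**2 = ((-7 + 3*sqrt(2)) - 78)**2 = (-85 + 3*sqrt(2))**2 ≈ 6521.8)
b/H(234, (4*(-2))*6) = (7243 - 510*sqrt(2))/(-660) = (7243 - 510*sqrt(2))*(-1/660) = -7243/660 + 17*sqrt(2)/22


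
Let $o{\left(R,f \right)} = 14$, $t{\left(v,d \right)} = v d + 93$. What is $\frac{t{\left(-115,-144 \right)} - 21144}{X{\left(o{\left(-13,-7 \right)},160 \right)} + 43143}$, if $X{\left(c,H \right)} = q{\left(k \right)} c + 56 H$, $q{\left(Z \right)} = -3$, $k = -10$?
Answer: $- \frac{4491}{52061} \approx -0.086264$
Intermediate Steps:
$t{\left(v,d \right)} = 93 + d v$ ($t{\left(v,d \right)} = d v + 93 = 93 + d v$)
$X{\left(c,H \right)} = - 3 c + 56 H$
$\frac{t{\left(-115,-144 \right)} - 21144}{X{\left(o{\left(-13,-7 \right)},160 \right)} + 43143} = \frac{\left(93 - -16560\right) - 21144}{\left(\left(-3\right) 14 + 56 \cdot 160\right) + 43143} = \frac{\left(93 + 16560\right) - 21144}{\left(-42 + 8960\right) + 43143} = \frac{16653 - 21144}{8918 + 43143} = - \frac{4491}{52061}$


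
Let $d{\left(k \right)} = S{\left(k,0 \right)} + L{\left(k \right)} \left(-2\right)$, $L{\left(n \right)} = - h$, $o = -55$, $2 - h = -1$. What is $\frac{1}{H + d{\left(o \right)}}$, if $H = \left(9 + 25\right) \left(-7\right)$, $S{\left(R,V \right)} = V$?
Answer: $- \frac{1}{232} \approx -0.0043103$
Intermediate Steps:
$h = 3$ ($h = 2 - -1 = 2 + 1 = 3$)
$L{\left(n \right)} = -3$ ($L{\left(n \right)} = \left(-1\right) 3 = -3$)
$H = -238$ ($H = 34 \left(-7\right) = -238$)
$d{\left(k \right)} = 6$ ($d{\left(k \right)} = 0 - -6 = 0 + 6 = 6$)
$\frac{1}{H + d{\left(o \right)}} = \frac{1}{-238 + 6} = \frac{1}{-232} = - \frac{1}{232}$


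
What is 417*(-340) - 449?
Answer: -142229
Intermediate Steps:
417*(-340) - 449 = -141780 - 449 = -142229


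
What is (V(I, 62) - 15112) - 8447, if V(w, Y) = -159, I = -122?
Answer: -23718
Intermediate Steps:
(V(I, 62) - 15112) - 8447 = (-159 - 15112) - 8447 = -15271 - 8447 = -23718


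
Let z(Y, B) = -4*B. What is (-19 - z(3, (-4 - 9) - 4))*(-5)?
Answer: 435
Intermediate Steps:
(-19 - z(3, (-4 - 9) - 4))*(-5) = (-19 - (-4)*((-4 - 9) - 4))*(-5) = (-19 - (-4)*(-13 - 4))*(-5) = (-19 - (-4)*(-17))*(-5) = (-19 - 1*68)*(-5) = (-19 - 68)*(-5) = -87*(-5) = 435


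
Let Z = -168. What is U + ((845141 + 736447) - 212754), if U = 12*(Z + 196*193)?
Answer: 1820754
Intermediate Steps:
U = 451920 (U = 12*(-168 + 196*193) = 12*(-168 + 37828) = 12*37660 = 451920)
U + ((845141 + 736447) - 212754) = 451920 + ((845141 + 736447) - 212754) = 451920 + (1581588 - 212754) = 451920 + 1368834 = 1820754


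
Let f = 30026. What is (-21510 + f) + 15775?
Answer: 24291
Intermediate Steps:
(-21510 + f) + 15775 = (-21510 + 30026) + 15775 = 8516 + 15775 = 24291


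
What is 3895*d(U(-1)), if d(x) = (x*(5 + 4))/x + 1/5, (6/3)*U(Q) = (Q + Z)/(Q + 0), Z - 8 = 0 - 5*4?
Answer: 35834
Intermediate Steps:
Z = -12 (Z = 8 + (0 - 5*4) = 8 + (0 - 20) = 8 - 20 = -12)
U(Q) = (-12 + Q)/(2*Q) (U(Q) = ((Q - 12)/(Q + 0))/2 = ((-12 + Q)/Q)/2 = (-12 + Q)/(2*Q))
d(x) = 46/5 (d(x) = (x*9)/x + 1*(⅕) = (9*x)/x + ⅕ = 9 + ⅕ = 46/5)
3895*d(U(-1)) = 3895*(46/5) = 35834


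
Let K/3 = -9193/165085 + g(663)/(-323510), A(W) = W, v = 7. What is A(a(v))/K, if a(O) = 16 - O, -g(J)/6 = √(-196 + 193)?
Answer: -4764985114117927215/88448420977225852 - 1586994577714755*I*√3/88448420977225852 ≈ -53.873 - 0.031078*I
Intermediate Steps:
g(J) = -6*I*√3 (g(J) = -6*√(-196 + 193) = -6*I*√3)
K = -27579/165085 + 9*I*√3/161755 (K = 3*(-9193/165085 - 6*I*√3/(-323510)) = 3*(-9193*1/165085 - 6*I*√3*(-1/323510)) = 3*(-9193/165085 + 3*I*√3/161755) = -27579/165085 + 9*I*√3/161755 ≈ -0.16706 + 9.6371e-5*I)
A(a(v))/K = (16 - 1*7)/(-27579/165085 + 9*I*√3/161755) = (16 - 7)/(-27579/165085 + 9*I*√3/161755) = 9/(-27579/165085 + 9*I*√3/161755)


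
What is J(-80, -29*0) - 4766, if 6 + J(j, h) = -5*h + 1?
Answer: -4771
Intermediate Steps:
J(j, h) = -5 - 5*h (J(j, h) = -6 + (-5*h + 1) = -6 + (1 - 5*h) = -5 - 5*h)
J(-80, -29*0) - 4766 = (-5 - (-145)*0) - 4766 = (-5 - 5*0) - 4766 = (-5 + 0) - 4766 = -5 - 4766 = -4771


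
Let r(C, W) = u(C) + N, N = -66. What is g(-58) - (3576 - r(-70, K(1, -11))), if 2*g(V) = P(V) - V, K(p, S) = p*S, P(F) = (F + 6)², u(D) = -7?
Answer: -2268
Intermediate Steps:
P(F) = (6 + F)²
K(p, S) = S*p
r(C, W) = -73 (r(C, W) = -7 - 66 = -73)
g(V) = (6 + V)²/2 - V/2 (g(V) = ((6 + V)² - V)/2 = (6 + V)²/2 - V/2)
g(-58) - (3576 - r(-70, K(1, -11))) = ((6 - 58)²/2 - ½*(-58)) - (3576 - 1*(-73)) = ((½)*(-52)² + 29) - (3576 + 73) = ((½)*2704 + 29) - 1*3649 = (1352 + 29) - 3649 = 1381 - 3649 = -2268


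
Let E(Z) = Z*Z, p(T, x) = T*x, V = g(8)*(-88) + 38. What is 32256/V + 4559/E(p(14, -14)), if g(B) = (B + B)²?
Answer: -568307293/431987920 ≈ -1.3156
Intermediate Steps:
g(B) = 4*B² (g(B) = (2*B)² = 4*B²)
V = -22490 (V = (4*8²)*(-88) + 38 = (4*64)*(-88) + 38 = 256*(-88) + 38 = -22528 + 38 = -22490)
E(Z) = Z²
32256/V + 4559/E(p(14, -14)) = 32256/(-22490) + 4559/((14*(-14))²) = 32256*(-1/22490) + 4559/((-196)²) = -16128/11245 + 4559/38416 = -568307293/431987920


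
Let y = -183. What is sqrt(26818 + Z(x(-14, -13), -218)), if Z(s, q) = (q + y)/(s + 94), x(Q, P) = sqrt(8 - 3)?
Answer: sqrt(26818 - 401/(94 + sqrt(5))) ≈ 163.75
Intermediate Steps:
x(Q, P) = sqrt(5)
Z(s, q) = (-183 + q)/(94 + s) (Z(s, q) = (q - 183)/(s + 94) = (-183 + q)/(94 + s))
sqrt(26818 + Z(x(-14, -13), -218)) = sqrt(26818 + (-183 - 218)/(94 + sqrt(5))) = sqrt(26818 - 401/(94 + sqrt(5)))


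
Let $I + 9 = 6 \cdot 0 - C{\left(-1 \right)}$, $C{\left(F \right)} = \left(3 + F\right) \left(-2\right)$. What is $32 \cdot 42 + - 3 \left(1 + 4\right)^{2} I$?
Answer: $1719$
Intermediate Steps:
$C{\left(F \right)} = -6 - 2 F$
$I = -5$ ($I = -9 + \left(6 \cdot 0 - \left(-6 - -2\right)\right) = -9 + \left(0 - \left(-6 + 2\right)\right) = -9 + \left(0 - -4\right) = -9 + \left(0 + 4\right) = -9 + 4 = -5$)
$32 \cdot 42 + - 3 \left(1 + 4\right)^{2} I = 32 \cdot 42 + - 3 \left(1 + 4\right)^{2} \left(-5\right) = 1344 + - 3 \cdot 5^{2} \left(-5\right) = 1344 + \left(-3\right) 25 \left(-5\right) = 1344 - -375 = 1344 + 375 = 1719$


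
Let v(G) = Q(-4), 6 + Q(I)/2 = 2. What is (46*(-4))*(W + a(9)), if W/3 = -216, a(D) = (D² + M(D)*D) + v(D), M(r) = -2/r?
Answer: 106168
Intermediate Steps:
Q(I) = -8 (Q(I) = -12 + 2*2 = -12 + 4 = -8)
v(G) = -8
a(D) = -10 + D² (a(D) = (D² + (-2/D)*D) - 8 = (D² - 2) - 8 = (-2 + D²) - 8 = -10 + D²)
W = -648 (W = 3*(-216) = -648)
(46*(-4))*(W + a(9)) = (46*(-4))*(-648 + (-10 + 9²)) = -184*(-648 + (-10 + 81)) = -184*(-648 + 71) = -184*(-577) = 106168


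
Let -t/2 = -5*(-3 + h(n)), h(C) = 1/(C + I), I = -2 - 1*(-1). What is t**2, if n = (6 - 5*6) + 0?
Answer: 23104/25 ≈ 924.16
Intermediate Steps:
n = -24 (n = (6 - 30) + 0 = -24 + 0 = -24)
I = -1 (I = -2 + 1 = -1)
h(C) = 1/(-1 + C) (h(C) = 1/(C - 1) = 1/(-1 + C))
t = -152/5 (t = -(-10)*(-3 + 1/(-1 - 24)) = -(-10)*(-3 + 1/(-25)) = -(-10)*(-3 - 1/25) = -(-10)*(-76)/25 = -2*76/5 = -152/5 ≈ -30.400)
t**2 = (-152/5)**2 = 23104/25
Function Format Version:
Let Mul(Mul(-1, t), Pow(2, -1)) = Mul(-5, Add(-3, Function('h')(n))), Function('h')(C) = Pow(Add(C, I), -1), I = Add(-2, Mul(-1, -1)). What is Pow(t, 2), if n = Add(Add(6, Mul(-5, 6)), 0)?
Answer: Rational(23104, 25) ≈ 924.16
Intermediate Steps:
n = -24 (n = Add(Add(6, -30), 0) = Add(-24, 0) = -24)
I = -1 (I = Add(-2, 1) = -1)
Function('h')(C) = Pow(Add(-1, C), -1) (Function('h')(C) = Pow(Add(C, -1), -1) = Pow(Add(-1, C), -1))
t = Rational(-152, 5) (t = Mul(-2, Mul(-5, Add(-3, Pow(Add(-1, -24), -1)))) = Mul(-2, Mul(-5, Add(-3, Pow(-25, -1)))) = Mul(-2, Mul(-5, Add(-3, Rational(-1, 25)))) = Mul(-2, Mul(-5, Rational(-76, 25))) = Mul(-2, Rational(76, 5)) = Rational(-152, 5) ≈ -30.400)
Pow(t, 2) = Pow(Rational(-152, 5), 2) = Rational(23104, 25)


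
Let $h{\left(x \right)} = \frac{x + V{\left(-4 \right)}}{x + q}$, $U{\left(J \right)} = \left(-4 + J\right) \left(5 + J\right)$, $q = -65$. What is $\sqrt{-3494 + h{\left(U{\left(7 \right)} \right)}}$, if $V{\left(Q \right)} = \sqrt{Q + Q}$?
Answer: $\frac{\sqrt{-2939498 - 58 i \sqrt{2}}}{29} \approx 0.00082486 - 59.121 i$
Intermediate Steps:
$V{\left(Q \right)} = \sqrt{2} \sqrt{Q}$ ($V{\left(Q \right)} = \sqrt{2 Q} = \sqrt{2} \sqrt{Q}$)
$h{\left(x \right)} = \frac{x + 2 i \sqrt{2}}{-65 + x}$ ($h{\left(x \right)} = \frac{x + \sqrt{2} \sqrt{-4}}{x - 65} = \frac{x + \sqrt{2} \cdot 2 i}{-65 + x} = \frac{x + 2 i \sqrt{2}}{-65 + x}$)
$\sqrt{-3494 + h{\left(U{\left(7 \right)} \right)}} = \sqrt{-3494 + \frac{\left(-20 + 7 + 7^{2}\right) + 2 i \sqrt{2}}{-65 + \left(-20 + 7 + 7^{2}\right)}} = \sqrt{-3494 + \frac{\left(-20 + 7 + 49\right) + 2 i \sqrt{2}}{-65 + \left(-20 + 7 + 49\right)}} = \sqrt{-3494 + \frac{36 + 2 i \sqrt{2}}{-65 + 36}} = \sqrt{-3494 + \frac{36 + 2 i \sqrt{2}}{-29}} = \sqrt{-3494 - \frac{36 + 2 i \sqrt{2}}{29}} = \sqrt{-3494 - \left(\frac{36}{29} + \frac{2 i \sqrt{2}}{29}\right)} = \sqrt{- \frac{101362}{29} - \frac{2 i \sqrt{2}}{29}}$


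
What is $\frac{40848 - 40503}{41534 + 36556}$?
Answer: $\frac{23}{5206} \approx 0.004418$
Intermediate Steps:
$\frac{40848 - 40503}{41534 + 36556} = \frac{345}{78090} = 345 \cdot \frac{1}{78090} = \frac{23}{5206}$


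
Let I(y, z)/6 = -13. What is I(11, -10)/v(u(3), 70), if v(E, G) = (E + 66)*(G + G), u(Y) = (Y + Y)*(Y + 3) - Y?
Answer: -13/2310 ≈ -0.0056277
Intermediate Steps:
I(y, z) = -78 (I(y, z) = 6*(-13) = -78)
u(Y) = -Y + 2*Y*(3 + Y) (u(Y) = (2*Y)*(3 + Y) - Y = 2*Y*(3 + Y) - Y = -Y + 2*Y*(3 + Y))
v(E, G) = 2*G*(66 + E) (v(E, G) = (66 + E)*(2*G) = 2*G*(66 + E))
I(11, -10)/v(u(3), 70) = -78/(2*70*(66 + 3*(5 + 2*3))) = -78/(2*70*(66 + 3*(5 + 6))) = -78/(2*70*(66 + 3*11)) = -78/(2*70*(66 + 33)) = -78/(2*70*99) = -78/13860 = (1/13860)*(-78) = -13/2310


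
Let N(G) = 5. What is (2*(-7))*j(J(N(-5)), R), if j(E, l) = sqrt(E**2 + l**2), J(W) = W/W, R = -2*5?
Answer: -14*sqrt(101) ≈ -140.70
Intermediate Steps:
R = -10
J(W) = 1
(2*(-7))*j(J(N(-5)), R) = (2*(-7))*sqrt(1**2 + (-10)**2) = -14*sqrt(1 + 100) = -14*sqrt(101)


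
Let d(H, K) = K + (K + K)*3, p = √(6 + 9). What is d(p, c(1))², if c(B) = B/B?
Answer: 49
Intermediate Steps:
c(B) = 1
p = √15 ≈ 3.8730
d(H, K) = 7*K (d(H, K) = K + (2*K)*3 = K + 6*K = 7*K)
d(p, c(1))² = (7*1)² = 7² = 49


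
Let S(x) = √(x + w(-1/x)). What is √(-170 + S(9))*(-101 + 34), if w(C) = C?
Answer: -67*I*√(1530 - 12*√5)/3 ≈ -865.88*I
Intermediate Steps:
S(x) = √(x - 1/x)
√(-170 + S(9))*(-101 + 34) = √(-170 + √(9 - 1/9))*(-101 + 34) = √(-170 + √(9 - 1*⅑))*(-67) = √(-170 + √(9 - ⅑))*(-67) = √(-170 + √(80/9))*(-67) = √(-170 + 4*√5/3)*(-67) = -67*√(-170 + 4*√5/3)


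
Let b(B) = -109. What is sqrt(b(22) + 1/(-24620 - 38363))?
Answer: 2*I*sqrt(108096904121)/62983 ≈ 10.44*I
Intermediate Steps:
sqrt(b(22) + 1/(-24620 - 38363)) = sqrt(-109 + 1/(-24620 - 38363)) = sqrt(-109 + 1/(-62983)) = sqrt(-109 - 1/62983) = sqrt(-6865148/62983) = 2*I*sqrt(108096904121)/62983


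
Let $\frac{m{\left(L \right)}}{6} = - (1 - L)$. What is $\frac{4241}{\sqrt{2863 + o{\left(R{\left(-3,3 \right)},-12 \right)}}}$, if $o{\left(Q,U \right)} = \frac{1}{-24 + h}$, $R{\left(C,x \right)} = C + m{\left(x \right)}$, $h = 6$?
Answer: $\frac{12723 \sqrt{103066}}{51533} \approx 79.261$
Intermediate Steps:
$m{\left(L \right)} = -6 + 6 L$ ($m{\left(L \right)} = 6 \left(- (1 - L)\right) = 6 \left(-1 + L\right) = -6 + 6 L$)
$R{\left(C,x \right)} = -6 + C + 6 x$ ($R{\left(C,x \right)} = C + \left(-6 + 6 x\right) = -6 + C + 6 x$)
$o{\left(Q,U \right)} = - \frac{1}{18}$ ($o{\left(Q,U \right)} = \frac{1}{-24 + 6} = \frac{1}{-18} = - \frac{1}{18}$)
$\frac{4241}{\sqrt{2863 + o{\left(R{\left(-3,3 \right)},-12 \right)}}} = \frac{4241}{\sqrt{2863 - \frac{1}{18}}} = \frac{4241}{\sqrt{\frac{51533}{18}}} = \frac{4241}{\frac{1}{6} \sqrt{103066}} = 4241 \frac{3 \sqrt{103066}}{51533} = \frac{12723 \sqrt{103066}}{51533}$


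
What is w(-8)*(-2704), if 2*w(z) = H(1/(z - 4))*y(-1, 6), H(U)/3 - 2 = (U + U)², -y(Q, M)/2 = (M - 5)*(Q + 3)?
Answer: 98696/3 ≈ 32899.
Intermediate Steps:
y(Q, M) = -2*(-5 + M)*(3 + Q) (y(Q, M) = -2*(M - 5)*(Q + 3) = -2*(-5 + M)*(3 + Q))
H(U) = 6 + 12*U² (H(U) = 6 + 3*(U + U)² = 6 + 3*(2*U)² = 6 + 3*(4*U²) = 6 + 12*U²)
w(z) = -12 - 24/(-4 + z)² (w(z) = ((6 + 12*(1/(z - 4))²)*(30 - 6*6 + 10*(-1) - 2*6*(-1)))/2 = ((6 + 12*(1/(-4 + z))²)*(30 - 36 - 10 + 12))/2 = ((6 + 12/(-4 + z)²)*(-4))/2 = (-24 - 48/(-4 + z)²)/2 = -12 - 24/(-4 + z)²)
w(-8)*(-2704) = (-12 - 24/(-4 - 8)²)*(-2704) = (-12 - 24/(-12)²)*(-2704) = (-12 - 24*1/144)*(-2704) = (-12 - ⅙)*(-2704) = -73/6*(-2704) = 98696/3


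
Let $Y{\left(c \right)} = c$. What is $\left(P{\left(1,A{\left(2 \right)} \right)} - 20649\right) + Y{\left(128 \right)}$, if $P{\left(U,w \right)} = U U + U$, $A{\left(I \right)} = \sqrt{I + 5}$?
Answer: $-20519$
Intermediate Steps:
$A{\left(I \right)} = \sqrt{5 + I}$
$P{\left(U,w \right)} = U + U^{2}$ ($P{\left(U,w \right)} = U^{2} + U = U + U^{2}$)
$\left(P{\left(1,A{\left(2 \right)} \right)} - 20649\right) + Y{\left(128 \right)} = \left(1 \left(1 + 1\right) - 20649\right) + 128 = \left(1 \cdot 2 - 20649\right) + 128 = \left(2 - 20649\right) + 128 = -20647 + 128 = -20519$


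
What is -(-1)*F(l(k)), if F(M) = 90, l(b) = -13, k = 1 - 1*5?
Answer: 90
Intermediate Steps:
k = -4 (k = 1 - 5 = -4)
-(-1)*F(l(k)) = -(-1)*90 = -1*(-90) = 90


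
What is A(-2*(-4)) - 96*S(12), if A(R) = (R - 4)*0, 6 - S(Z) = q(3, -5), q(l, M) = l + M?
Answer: -768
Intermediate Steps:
q(l, M) = M + l
S(Z) = 8 (S(Z) = 6 - (-5 + 3) = 6 - 1*(-2) = 6 + 2 = 8)
A(R) = 0 (A(R) = (-4 + R)*0 = 0)
A(-2*(-4)) - 96*S(12) = 0 - 96*8 = 0 - 768 = -768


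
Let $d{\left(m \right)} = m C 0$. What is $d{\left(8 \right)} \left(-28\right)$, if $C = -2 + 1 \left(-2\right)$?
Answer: $0$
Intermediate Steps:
$C = -4$ ($C = -2 - 2 = -4$)
$d{\left(m \right)} = 0$ ($d{\left(m \right)} = m \left(-4\right) 0 = - 4 m 0 = 0$)
$d{\left(8 \right)} \left(-28\right) = 0 \left(-28\right) = 0$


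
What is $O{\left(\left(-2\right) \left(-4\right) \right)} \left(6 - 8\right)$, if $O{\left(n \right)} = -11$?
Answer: $22$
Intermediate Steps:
$O{\left(\left(-2\right) \left(-4\right) \right)} \left(6 - 8\right) = - 11 \left(6 - 8\right) = \left(-11\right) \left(-2\right) = 22$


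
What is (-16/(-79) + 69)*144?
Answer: 787248/79 ≈ 9965.2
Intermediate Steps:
(-16/(-79) + 69)*144 = (-16*(-1/79) + 69)*144 = (16/79 + 69)*144 = (5467/79)*144 = 787248/79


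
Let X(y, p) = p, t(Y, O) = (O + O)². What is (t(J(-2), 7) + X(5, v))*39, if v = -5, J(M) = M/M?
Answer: 7449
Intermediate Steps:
J(M) = 1
t(Y, O) = 4*O² (t(Y, O) = (2*O)² = 4*O²)
(t(J(-2), 7) + X(5, v))*39 = (4*7² - 5)*39 = (4*49 - 5)*39 = (196 - 5)*39 = 191*39 = 7449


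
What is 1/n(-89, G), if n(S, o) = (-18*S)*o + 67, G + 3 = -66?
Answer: -1/110471 ≈ -9.0521e-6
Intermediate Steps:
G = -69 (G = -3 - 66 = -69)
n(S, o) = 67 - 18*S*o (n(S, o) = -18*S*o + 67 = 67 - 18*S*o)
1/n(-89, G) = 1/(67 - 18*(-89)*(-69)) = 1/(67 - 110538) = 1/(-110471) = -1/110471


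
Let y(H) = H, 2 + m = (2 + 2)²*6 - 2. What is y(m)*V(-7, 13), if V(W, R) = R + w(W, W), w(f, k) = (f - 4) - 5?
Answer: -276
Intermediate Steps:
w(f, k) = -9 + f (w(f, k) = (-4 + f) - 5 = -9 + f)
V(W, R) = -9 + R + W (V(W, R) = R + (-9 + W) = -9 + R + W)
m = 92 (m = -2 + ((2 + 2)²*6 - 2) = -2 + (4²*6 - 2) = -2 + (16*6 - 2) = -2 + (96 - 2) = -2 + 94 = 92)
y(m)*V(-7, 13) = 92*(-9 + 13 - 7) = 92*(-3) = -276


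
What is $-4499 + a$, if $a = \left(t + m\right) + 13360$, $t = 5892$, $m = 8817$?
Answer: $23570$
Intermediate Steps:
$a = 28069$ ($a = \left(5892 + 8817\right) + 13360 = 14709 + 13360 = 28069$)
$-4499 + a = -4499 + 28069 = 23570$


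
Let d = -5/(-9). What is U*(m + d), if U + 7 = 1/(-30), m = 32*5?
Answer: -60979/54 ≈ -1129.2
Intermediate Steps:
m = 160
d = 5/9 (d = -5*(-⅑) = 5/9 ≈ 0.55556)
U = -211/30 (U = -7 + 1/(-30) = -7 - 1/30 = -211/30 ≈ -7.0333)
U*(m + d) = -211*(160 + 5/9)/30 = -211/30*1445/9 = -60979/54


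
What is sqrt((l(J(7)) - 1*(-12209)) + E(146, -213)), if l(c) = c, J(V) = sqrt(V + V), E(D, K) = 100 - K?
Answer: sqrt(12522 + sqrt(14)) ≈ 111.92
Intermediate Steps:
J(V) = sqrt(2)*sqrt(V) (J(V) = sqrt(2*V) = sqrt(2)*sqrt(V))
sqrt((l(J(7)) - 1*(-12209)) + E(146, -213)) = sqrt((sqrt(2)*sqrt(7) - 1*(-12209)) + (100 - 1*(-213))) = sqrt((sqrt(14) + 12209) + (100 + 213)) = sqrt((12209 + sqrt(14)) + 313) = sqrt(12522 + sqrt(14))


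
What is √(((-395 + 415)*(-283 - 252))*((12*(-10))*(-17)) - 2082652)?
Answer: 2*I*√5977663 ≈ 4889.9*I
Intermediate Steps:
√(((-395 + 415)*(-283 - 252))*((12*(-10))*(-17)) - 2082652) = √((20*(-535))*(-120*(-17)) - 2082652) = √(-10700*2040 - 2082652) = √(-21828000 - 2082652) = √(-23910652) = 2*I*√5977663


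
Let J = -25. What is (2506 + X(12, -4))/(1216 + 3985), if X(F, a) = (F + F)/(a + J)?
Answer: 72650/150829 ≈ 0.48167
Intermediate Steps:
X(F, a) = 2*F/(-25 + a) (X(F, a) = (F + F)/(a - 25) = (2*F)/(-25 + a) = 2*F/(-25 + a))
(2506 + X(12, -4))/(1216 + 3985) = (2506 + 2*12/(-25 - 4))/(1216 + 3985) = (2506 + 2*12/(-29))/5201 = (2506 + 2*12*(-1/29))*(1/5201) = (2506 - 24/29)*(1/5201) = (72650/29)*(1/5201) = 72650/150829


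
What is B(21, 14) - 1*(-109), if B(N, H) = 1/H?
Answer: 1527/14 ≈ 109.07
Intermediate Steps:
B(21, 14) - 1*(-109) = 1/14 - 1*(-109) = 1/14 + 109 = 1527/14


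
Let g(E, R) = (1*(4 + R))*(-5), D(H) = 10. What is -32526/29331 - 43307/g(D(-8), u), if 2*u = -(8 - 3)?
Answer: 282220816/48885 ≈ 5773.2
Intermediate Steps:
u = -5/2 (u = (-(8 - 3))/2 = (-1*5)/2 = (1/2)*(-5) = -5/2 ≈ -2.5000)
g(E, R) = -20 - 5*R (g(E, R) = (4 + R)*(-5) = -20 - 5*R)
-32526/29331 - 43307/g(D(-8), u) = -32526/29331 - 43307/(-20 - 5*(-5/2)) = -32526*1/29331 - 43307/(-20 + 25/2) = -3614/3259 - 43307/(-15/2) = -3614/3259 - 43307*(-2/15) = -3614/3259 + 86614/15 = 282220816/48885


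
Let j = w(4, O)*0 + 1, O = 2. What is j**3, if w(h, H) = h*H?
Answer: 1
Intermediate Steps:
w(h, H) = H*h
j = 1 (j = (2*4)*0 + 1 = 8*0 + 1 = 0 + 1 = 1)
j**3 = 1**3 = 1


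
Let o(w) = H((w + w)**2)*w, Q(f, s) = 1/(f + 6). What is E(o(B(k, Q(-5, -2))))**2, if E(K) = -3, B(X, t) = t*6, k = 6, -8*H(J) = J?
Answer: 9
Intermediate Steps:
H(J) = -J/8
Q(f, s) = 1/(6 + f)
B(X, t) = 6*t
o(w) = -w**3/2 (o(w) = (-(w + w)**2/8)*w = (-4*w**2/8)*w = (-w**2/2)*w = -w**3/2)
E(o(B(k, Q(-5, -2))))**2 = (-3)**2 = 9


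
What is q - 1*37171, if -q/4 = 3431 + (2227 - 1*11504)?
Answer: -13787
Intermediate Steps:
q = 23384 (q = -4*(3431 + (2227 - 1*11504)) = -4*(3431 + (2227 - 11504)) = -4*(3431 - 9277) = -4*(-5846) = 23384)
q - 1*37171 = 23384 - 1*37171 = 23384 - 37171 = -13787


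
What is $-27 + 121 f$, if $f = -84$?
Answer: $-10191$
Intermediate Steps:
$-27 + 121 f = -27 + 121 \left(-84\right) = -27 - 10164 = -10191$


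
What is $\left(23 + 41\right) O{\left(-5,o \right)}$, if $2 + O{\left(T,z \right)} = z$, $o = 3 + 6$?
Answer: $448$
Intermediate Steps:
$o = 9$
$O{\left(T,z \right)} = -2 + z$
$\left(23 + 41\right) O{\left(-5,o \right)} = \left(23 + 41\right) \left(-2 + 9\right) = 64 \cdot 7 = 448$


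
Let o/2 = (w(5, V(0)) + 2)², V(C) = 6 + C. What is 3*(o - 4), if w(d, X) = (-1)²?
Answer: 42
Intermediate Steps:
w(d, X) = 1
o = 18 (o = 2*(1 + 2)² = 2*3² = 2*9 = 18)
3*(o - 4) = 3*(18 - 4) = 3*14 = 42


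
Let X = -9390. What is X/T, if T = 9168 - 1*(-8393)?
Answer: -9390/17561 ≈ -0.53471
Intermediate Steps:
T = 17561 (T = 9168 + 8393 = 17561)
X/T = -9390/17561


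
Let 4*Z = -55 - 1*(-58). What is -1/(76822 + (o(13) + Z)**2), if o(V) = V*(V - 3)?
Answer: -16/1502681 ≈ -1.0648e-5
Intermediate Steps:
o(V) = V*(-3 + V)
Z = 3/4 (Z = (-55 - 1*(-58))/4 = (-55 + 58)/4 = (1/4)*3 = 3/4 ≈ 0.75000)
-1/(76822 + (o(13) + Z)**2) = -1/(76822 + (13*(-3 + 13) + 3/4)**2) = -1/(76822 + (13*10 + 3/4)**2) = -1/(76822 + (130 + 3/4)**2) = -1/(76822 + (523/4)**2) = -1/(76822 + 273529/16) = -1/1502681/16 = -1*16/1502681 = -16/1502681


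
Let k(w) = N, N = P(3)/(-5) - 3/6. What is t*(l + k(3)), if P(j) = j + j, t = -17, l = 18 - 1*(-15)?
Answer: -5321/10 ≈ -532.10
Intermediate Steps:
l = 33 (l = 18 + 15 = 33)
P(j) = 2*j
N = -17/10 (N = (2*3)/(-5) - 3/6 = 6*(-⅕) - 3*⅙ = -6/5 - ½ = -17/10 ≈ -1.7000)
k(w) = -17/10
t*(l + k(3)) = -17*(33 - 17/10) = -17*313/10 = -5321/10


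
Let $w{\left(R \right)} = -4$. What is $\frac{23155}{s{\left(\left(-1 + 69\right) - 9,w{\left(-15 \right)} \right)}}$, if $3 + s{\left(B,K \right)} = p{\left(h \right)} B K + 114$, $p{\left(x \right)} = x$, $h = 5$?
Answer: $- \frac{23155}{1069} \approx -21.66$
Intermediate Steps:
$s{\left(B,K \right)} = 111 + 5 B K$ ($s{\left(B,K \right)} = -3 + \left(5 B K + 114\right) = -3 + \left(114 + 5 B K\right) = 111 + 5 B K$)
$\frac{23155}{s{\left(\left(-1 + 69\right) - 9,w{\left(-15 \right)} \right)}} = \frac{23155}{111 + 5 \left(\left(-1 + 69\right) - 9\right) \left(-4\right)} = \frac{23155}{111 + 5 \left(68 - 9\right) \left(-4\right)} = \frac{23155}{111 + 5 \cdot 59 \left(-4\right)} = \frac{23155}{111 - 1180} = \frac{23155}{-1069} = 23155 \left(- \frac{1}{1069}\right) = - \frac{23155}{1069}$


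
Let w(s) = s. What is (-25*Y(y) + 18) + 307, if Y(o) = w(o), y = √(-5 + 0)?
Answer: 325 - 25*I*√5 ≈ 325.0 - 55.902*I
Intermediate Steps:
y = I*√5 (y = √(-5) = I*√5 ≈ 2.2361*I)
Y(o) = o
(-25*Y(y) + 18) + 307 = (-25*I*√5 + 18) + 307 = (18 - 25*I*√5) + 307 = 325 - 25*I*√5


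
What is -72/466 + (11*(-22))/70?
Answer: -29453/8155 ≈ -3.6116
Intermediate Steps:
-72/466 + (11*(-22))/70 = -72*1/466 - 242*1/70 = -36/233 - 121/35 = -29453/8155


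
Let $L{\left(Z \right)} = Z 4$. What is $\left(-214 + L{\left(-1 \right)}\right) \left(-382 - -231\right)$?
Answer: $32918$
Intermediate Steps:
$L{\left(Z \right)} = 4 Z$
$\left(-214 + L{\left(-1 \right)}\right) \left(-382 - -231\right) = \left(-214 + 4 \left(-1\right)\right) \left(-382 - -231\right) = \left(-214 - 4\right) \left(-382 + 231\right) = \left(-218\right) \left(-151\right) = 32918$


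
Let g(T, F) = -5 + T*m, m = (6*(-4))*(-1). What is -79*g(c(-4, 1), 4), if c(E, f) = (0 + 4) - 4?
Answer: 395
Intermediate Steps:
m = 24 (m = -24*(-1) = 24)
c(E, f) = 0 (c(E, f) = 4 - 4 = 0)
g(T, F) = -5 + 24*T (g(T, F) = -5 + T*24 = -5 + 24*T)
-79*g(c(-4, 1), 4) = -79*(-5 + 24*0) = -79*(-5 + 0) = -79*(-5) = 395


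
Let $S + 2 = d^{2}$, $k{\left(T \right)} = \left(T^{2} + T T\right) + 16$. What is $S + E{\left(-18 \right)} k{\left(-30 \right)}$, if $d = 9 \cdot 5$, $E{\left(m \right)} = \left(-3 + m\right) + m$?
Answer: $-68801$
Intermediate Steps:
$E{\left(m \right)} = -3 + 2 m$
$d = 45$
$k{\left(T \right)} = 16 + 2 T^{2}$ ($k{\left(T \right)} = \left(T^{2} + T^{2}\right) + 16 = 2 T^{2} + 16 = 16 + 2 T^{2}$)
$S = 2023$ ($S = -2 + 45^{2} = -2 + 2025 = 2023$)
$S + E{\left(-18 \right)} k{\left(-30 \right)} = 2023 + \left(-3 + 2 \left(-18\right)\right) \left(16 + 2 \left(-30\right)^{2}\right) = 2023 + \left(-3 - 36\right) \left(16 + 2 \cdot 900\right) = 2023 - 39 \left(16 + 1800\right) = 2023 - 70824 = -68801$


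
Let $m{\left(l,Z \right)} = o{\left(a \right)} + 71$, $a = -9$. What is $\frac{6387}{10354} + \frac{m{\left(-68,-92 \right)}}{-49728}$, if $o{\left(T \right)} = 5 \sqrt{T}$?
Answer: $\frac{158438801}{257441856} - \frac{5 i}{16576} \approx 0.61544 - 0.00030164 i$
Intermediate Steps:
$m{\left(l,Z \right)} = 71 + 15 i$ ($m{\left(l,Z \right)} = 5 \sqrt{-9} + 71 = 5 \cdot 3 i + 71 = 15 i + 71 = 71 + 15 i$)
$\frac{6387}{10354} + \frac{m{\left(-68,-92 \right)}}{-49728} = \frac{6387}{10354} + \frac{71 + 15 i}{-49728} = 6387 \cdot \frac{1}{10354} + \left(71 + 15 i\right) \left(- \frac{1}{49728}\right) = \frac{6387}{10354} - \left(\frac{71}{49728} + \frac{5 i}{16576}\right) = \frac{158438801}{257441856} - \frac{5 i}{16576}$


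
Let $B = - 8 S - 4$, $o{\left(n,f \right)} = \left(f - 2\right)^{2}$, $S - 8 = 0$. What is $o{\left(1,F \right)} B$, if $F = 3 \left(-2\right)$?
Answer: $-4352$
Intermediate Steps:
$S = 8$ ($S = 8 + 0 = 8$)
$F = -6$
$o{\left(n,f \right)} = \left(-2 + f\right)^{2}$
$B = -68$ ($B = \left(-8\right) 8 - 4 = -64 - 4 = -68$)
$o{\left(1,F \right)} B = \left(-2 - 6\right)^{2} \left(-68\right) = \left(-8\right)^{2} \left(-68\right) = 64 \left(-68\right) = -4352$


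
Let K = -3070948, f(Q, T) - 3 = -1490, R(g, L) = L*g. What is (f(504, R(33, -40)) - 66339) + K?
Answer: -3138774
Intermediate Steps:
f(Q, T) = -1487 (f(Q, T) = 3 - 1490 = -1487)
(f(504, R(33, -40)) - 66339) + K = (-1487 - 66339) - 3070948 = -67826 - 3070948 = -3138774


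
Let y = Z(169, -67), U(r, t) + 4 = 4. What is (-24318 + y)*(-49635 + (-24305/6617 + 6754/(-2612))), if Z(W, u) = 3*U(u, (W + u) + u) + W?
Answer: 10359677824617141/8641802 ≈ 1.1988e+9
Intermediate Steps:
U(r, t) = 0 (U(r, t) = -4 + 4 = 0)
Z(W, u) = W (Z(W, u) = 3*0 + W = 0 + W = W)
y = 169
(-24318 + y)*(-49635 + (-24305/6617 + 6754/(-2612))) = (-24318 + 169)*(-49635 + (-24305/6617 + 6754/(-2612))) = -24149*(-49635 + (-24305*1/6617 + 6754*(-1/2612))) = -24149*(-49635 + (-24305/6617 - 3377/1306)) = -24149*(-49635 - 54087939/8641802) = -24149*(-428989930209/8641802) = 10359677824617141/8641802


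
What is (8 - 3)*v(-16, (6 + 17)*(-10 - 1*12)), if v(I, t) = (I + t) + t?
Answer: -5140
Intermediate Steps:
v(I, t) = I + 2*t
(8 - 3)*v(-16, (6 + 17)*(-10 - 1*12)) = (8 - 3)*(-16 + 2*((6 + 17)*(-10 - 1*12))) = 5*(-16 + 2*(23*(-10 - 12))) = 5*(-16 + 2*(23*(-22))) = 5*(-16 + 2*(-506)) = 5*(-16 - 1012) = 5*(-1028) = -5140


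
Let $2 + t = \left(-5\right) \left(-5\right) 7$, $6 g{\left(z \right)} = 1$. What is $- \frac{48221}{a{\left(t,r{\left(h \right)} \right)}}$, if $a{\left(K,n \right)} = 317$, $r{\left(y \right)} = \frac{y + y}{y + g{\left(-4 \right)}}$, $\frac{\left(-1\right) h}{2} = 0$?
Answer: $- \frac{48221}{317} \approx -152.12$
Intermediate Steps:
$g{\left(z \right)} = \frac{1}{6}$ ($g{\left(z \right)} = \frac{1}{6} \cdot 1 = \frac{1}{6}$)
$h = 0$ ($h = \left(-2\right) 0 = 0$)
$t = 173$ ($t = -2 + \left(-5\right) \left(-5\right) 7 = -2 + 25 \cdot 7 = -2 + 175 = 173$)
$r{\left(y \right)} = \frac{2 y}{\frac{1}{6} + y}$ ($r{\left(y \right)} = \frac{y + y}{y + \frac{1}{6}} = \frac{2 y}{\frac{1}{6} + y}$)
$- \frac{48221}{a{\left(t,r{\left(h \right)} \right)}} = - \frac{48221}{317}$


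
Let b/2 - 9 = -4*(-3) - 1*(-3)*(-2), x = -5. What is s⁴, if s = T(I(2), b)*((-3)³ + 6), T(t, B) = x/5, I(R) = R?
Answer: 194481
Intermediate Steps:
b = 30 (b = 18 + 2*(-4*(-3) - 1*(-3)*(-2)) = 18 + 2*(12 + 3*(-2)) = 18 + 2*(12 - 6) = 18 + 2*6 = 18 + 12 = 30)
T(t, B) = -1 (T(t, B) = -5/5 = -5*⅕ = -1)
s = 21 (s = -((-3)³ + 6) = -(-27 + 6) = -1*(-21) = 21)
s⁴ = 21⁴ = 194481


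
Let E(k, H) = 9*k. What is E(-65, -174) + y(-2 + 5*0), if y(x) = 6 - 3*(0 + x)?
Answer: -573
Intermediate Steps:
y(x) = 6 - 3*x
E(-65, -174) + y(-2 + 5*0) = 9*(-65) + (6 - 3*(-2 + 5*0)) = -585 + (6 - 3*(-2 + 0)) = -585 + (6 - 3*(-2)) = -585 + (6 + 6) = -585 + 12 = -573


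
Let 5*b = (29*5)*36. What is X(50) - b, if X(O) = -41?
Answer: -1085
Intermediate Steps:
b = 1044 (b = ((29*5)*36)/5 = (145*36)/5 = (⅕)*5220 = 1044)
X(50) - b = -41 - 1*1044 = -41 - 1044 = -1085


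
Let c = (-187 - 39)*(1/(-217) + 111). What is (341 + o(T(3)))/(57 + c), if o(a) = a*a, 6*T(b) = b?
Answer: -296205/21724268 ≈ -0.013635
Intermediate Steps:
T(b) = b/6
o(a) = a²
c = -5443436/217 (c = -226*(1*(-1/217) + 111) = -226*(-1/217 + 111) = -226*24086/217 = -5443436/217 ≈ -25085.)
(341 + o(T(3)))/(57 + c) = (341 + ((⅙)*3)²)/(57 - 5443436/217) = (341 + (½)²)/(-5431067/217) = (341 + ¼)*(-217/5431067) = (1365/4)*(-217/5431067) = -296205/21724268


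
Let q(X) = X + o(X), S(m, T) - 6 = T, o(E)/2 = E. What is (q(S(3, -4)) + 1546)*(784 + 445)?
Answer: 1907408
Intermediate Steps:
o(E) = 2*E
S(m, T) = 6 + T
q(X) = 3*X (q(X) = X + 2*X = 3*X)
(q(S(3, -4)) + 1546)*(784 + 445) = (3*(6 - 4) + 1546)*(784 + 445) = (3*2 + 1546)*1229 = (6 + 1546)*1229 = 1552*1229 = 1907408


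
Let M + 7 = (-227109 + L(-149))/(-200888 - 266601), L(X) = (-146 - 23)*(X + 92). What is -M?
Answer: 3054947/467489 ≈ 6.5348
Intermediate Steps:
L(X) = -15548 - 169*X (L(X) = -169*(92 + X) = -15548 - 169*X)
M = -3054947/467489 (M = -7 + (-227109 + (-15548 - 169*(-149)))/(-200888 - 266601) = -7 + (-227109 + (-15548 + 25181))/(-467489) = -7 + (-227109 + 9633)*(-1/467489) = -7 - 217476*(-1/467489) = -7 + 217476/467489 = -3054947/467489 ≈ -6.5348)
-M = -1*(-3054947/467489) = 3054947/467489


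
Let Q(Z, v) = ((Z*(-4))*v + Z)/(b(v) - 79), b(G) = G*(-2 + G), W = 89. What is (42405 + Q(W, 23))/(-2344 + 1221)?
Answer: -17123521/453692 ≈ -37.743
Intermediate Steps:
Q(Z, v) = (Z - 4*Z*v)/(-79 + v*(-2 + v)) (Q(Z, v) = ((Z*(-4))*v + Z)/(v*(-2 + v) - 79) = ((-4*Z)*v + Z)/(-79 + v*(-2 + v)) = (-4*Z*v + Z)/(-79 + v*(-2 + v)) = (Z - 4*Z*v)/(-79 + v*(-2 + v)))
(42405 + Q(W, 23))/(-2344 + 1221) = (42405 - 1*89*(-1 + 4*23)/(-79 + 23*(-2 + 23)))/(-2344 + 1221) = (42405 - 1*89*(-1 + 92)/(-79 + 23*21))/(-1123) = (42405 - 1*89*91/(-79 + 483))*(-1/1123) = (42405 - 1*89*91/404)*(-1/1123) = (42405 - 1*89*1/404*91)*(-1/1123) = (42405 - 8099/404)*(-1/1123) = (17123521/404)*(-1/1123) = -17123521/453692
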